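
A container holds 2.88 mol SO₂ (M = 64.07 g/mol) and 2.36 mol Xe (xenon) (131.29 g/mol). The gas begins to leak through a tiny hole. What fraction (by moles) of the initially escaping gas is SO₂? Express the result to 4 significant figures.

Each component's effusion rate ∝ (its partial pressure)·(1/√M) ∝ n_i/√M_i.
Mole fraction of SO₂ in the effusate = (n_SO₂/√M_SO₂) / (n_SO₂/√M_SO₂ + n_Xe/√M_Xe)
= (2.88/√64.07) / (2.88/√64.07 + 2.36/√131.29) = 0.3598/(0.3598 + 0.2060) = 0.6360.

0.6360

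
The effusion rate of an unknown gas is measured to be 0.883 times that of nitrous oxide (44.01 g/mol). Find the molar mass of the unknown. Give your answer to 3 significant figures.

From Graham's law, rate_X/rate_N₂O = √(M_N₂O/M_X).
0.883 = √(44.01/M_X)
M_X = 44.01 / 0.883² = 44.01 / 0.7797 = 56.4 g/mol

56.4 g/mol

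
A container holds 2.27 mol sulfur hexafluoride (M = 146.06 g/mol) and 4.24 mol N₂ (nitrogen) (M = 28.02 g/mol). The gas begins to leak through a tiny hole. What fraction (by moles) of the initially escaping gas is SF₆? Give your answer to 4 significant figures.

Each component's effusion rate ∝ (its partial pressure)·(1/√M) ∝ n_i/√M_i.
Mole fraction of SF₆ in the effusate = (n_SF₆/√M_SF₆) / (n_SF₆/√M_SF₆ + n_N₂/√M_N₂)
= (2.27/√146.06) / (2.27/√146.06 + 4.24/√28.02) = 0.1878/(0.1878 + 0.8010) = 0.1900.

0.1900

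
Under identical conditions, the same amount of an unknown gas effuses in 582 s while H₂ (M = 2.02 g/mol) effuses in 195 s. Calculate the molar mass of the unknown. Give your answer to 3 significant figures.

18.0 g/mol

Graham's law gives t_X/t_H₂ = √(M_X/M_H₂).
582/195 = 2.985 = √(M_X/2.02)
M_X = 2.02 × 2.985² = 2.02 × 8.908 = 18.0 g/mol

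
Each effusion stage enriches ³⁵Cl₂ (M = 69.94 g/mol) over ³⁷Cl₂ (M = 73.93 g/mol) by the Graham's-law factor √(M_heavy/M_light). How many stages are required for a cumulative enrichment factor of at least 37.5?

Single-stage factor α = √(73.93/69.94), so ln α = ½ ln(1.05705) = 0.02774.
Need α^N ≥ 37.5 ⇒ N ≥ ln(37.5) / ln α = 3.624 / 0.02774 = 130.65.
So at least 131 stages are needed.

131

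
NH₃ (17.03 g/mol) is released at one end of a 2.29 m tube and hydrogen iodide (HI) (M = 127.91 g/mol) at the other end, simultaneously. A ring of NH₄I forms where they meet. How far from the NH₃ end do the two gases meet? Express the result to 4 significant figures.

The fronts meet when d_NH₃ + d_HI = L with d_NH₃/d_HI = √(M_HI/M_NH₃) (Graham's law). Here √(M_HI/M_NH₃) = √(127.91/17.03) = 2.741.
With d_NH₃ + d_HI = 2.29 m, d_HI = 2.29/(1 + 2.741) = 0.6122 m.
d_NH₃ = 2.29 − 0.6122 = 1.678 m.

1.678 m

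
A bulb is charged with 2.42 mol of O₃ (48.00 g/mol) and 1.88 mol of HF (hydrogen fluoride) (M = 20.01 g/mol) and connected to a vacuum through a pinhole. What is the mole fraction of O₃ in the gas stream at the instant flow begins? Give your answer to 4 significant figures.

0.4539

Each component's effusion rate ∝ (its partial pressure)·(1/√M) ∝ n_i/√M_i.
x_O₃(eff) = (n_O₃/√M_O₃) / (n_O₃/√M_O₃ + n_HF/√M_HF)
= (2.42/√48.00) / (2.42/√48.00 + 1.88/√20.01) = 0.3493/(0.3493 + 0.4203) = 0.4539.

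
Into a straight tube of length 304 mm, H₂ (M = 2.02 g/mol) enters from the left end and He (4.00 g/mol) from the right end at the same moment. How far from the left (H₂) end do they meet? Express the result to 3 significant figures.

178 mm

Graham's law gives d_H₂/d_He = rate_H₂/rate_He = √(M_He/M_H₂) = √(4.00/2.02) = 1.407.
With d_H₂ + d_He = 304 mm, d_He = 304/(1 + 1.407) = 126.3 mm.
d_H₂ = 304 − 126.3 = 178 mm.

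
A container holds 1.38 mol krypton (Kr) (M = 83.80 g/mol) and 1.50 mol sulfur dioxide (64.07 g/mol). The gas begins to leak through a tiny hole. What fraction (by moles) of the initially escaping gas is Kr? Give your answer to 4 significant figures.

0.4458

Each component's effusion rate ∝ (its partial pressure)·(1/√M) ∝ n_i/√M_i.
Mole fraction of Kr in the effusate = (n_Kr/√M_Kr) / (n_Kr/√M_Kr + n_SO₂/√M_SO₂)
= (1.38/√83.80) / (1.38/√83.80 + 1.50/√64.07) = 0.1507/(0.1507 + 0.1874) = 0.4458.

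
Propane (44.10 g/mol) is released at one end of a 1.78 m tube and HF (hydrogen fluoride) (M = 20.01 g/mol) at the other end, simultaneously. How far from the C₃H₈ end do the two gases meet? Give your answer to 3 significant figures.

The fronts meet when d_C₃H₈ + d_HF = L with d_C₃H₈/d_HF = √(M_HF/M_C₃H₈) (Graham's law). Here √(M_HF/M_C₃H₈) = √(20.01/44.10) = 0.6736.
With d_C₃H₈ + d_HF = 1.78 m, d_HF = 1.78/(1 + 0.6736) = 1.064 m.
d_C₃H₈ = 1.78 − 1.064 = 0.716 m.

0.716 m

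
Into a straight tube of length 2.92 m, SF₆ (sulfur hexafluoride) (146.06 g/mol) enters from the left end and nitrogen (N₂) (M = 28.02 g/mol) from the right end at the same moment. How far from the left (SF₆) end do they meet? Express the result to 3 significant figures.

Graham's law gives d_SF₆/d_N₂ = rate_SF₆/rate_N₂ = √(M_N₂/M_SF₆) = √(28.02/146.06) = 0.4380.
With d_SF₆ + d_N₂ = 2.92 m, d_N₂ = 2.92/(1 + 0.4380) = 2.031 m.
d_SF₆ = 2.92 − 2.031 = 0.889 m.

0.889 m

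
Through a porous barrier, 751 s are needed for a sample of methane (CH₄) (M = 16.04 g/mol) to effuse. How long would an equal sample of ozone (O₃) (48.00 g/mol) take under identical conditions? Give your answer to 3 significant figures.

1300 s

Using Graham's law: t_O₃/t_CH₄ = √(M_O₃/M_CH₄) = √(48.00/16.04) = √2.993 = 1.730.
So the time for O₃ is 751 × 1.730 = 1300 s.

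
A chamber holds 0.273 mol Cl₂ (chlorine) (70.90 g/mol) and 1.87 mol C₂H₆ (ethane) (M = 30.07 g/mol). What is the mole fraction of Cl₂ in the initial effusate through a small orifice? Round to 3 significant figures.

Effusion rate of each component ∝ n_i/√M_i (partial pressure × 1/√M).
Mole fraction of Cl₂ in the effusate = (n_Cl₂/√M_Cl₂) / (n_Cl₂/√M_Cl₂ + n_C₂H₆/√M_C₂H₆)
= (0.273/√70.90) / (0.273/√70.90 + 1.87/√30.07) = 0.03242/(0.03242 + 0.3410) = 0.0868.

0.0868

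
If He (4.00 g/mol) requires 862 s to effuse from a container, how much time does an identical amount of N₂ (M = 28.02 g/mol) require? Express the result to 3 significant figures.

2280 s

Using Graham's law: t_N₂/t_He = √(M_N₂/M_He) = √(28.02/4.00) = √7.005 = 2.647.
So the time for N₂ is 862 × 2.647 = 2280 s.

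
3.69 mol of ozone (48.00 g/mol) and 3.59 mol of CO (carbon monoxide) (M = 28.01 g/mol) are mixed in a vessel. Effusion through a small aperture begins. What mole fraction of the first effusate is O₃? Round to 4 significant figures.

Effusion rate of each component ∝ n_i/√M_i (partial pressure × 1/√M).
x_O₃(eff) = (n_O₃/√M_O₃) / (n_O₃/√M_O₃ + n_CO/√M_CO)
= (3.69/√48.00) / (3.69/√48.00 + 3.59/√28.01) = 0.5326/(0.5326 + 0.6783) = 0.4398.

0.4398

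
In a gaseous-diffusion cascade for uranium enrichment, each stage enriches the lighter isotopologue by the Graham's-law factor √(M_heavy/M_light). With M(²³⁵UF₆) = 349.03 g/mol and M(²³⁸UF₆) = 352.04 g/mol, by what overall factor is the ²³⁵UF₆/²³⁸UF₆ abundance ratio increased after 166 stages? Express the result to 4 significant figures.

2.040

The single-stage factor is √(M_heavy/M_light), so 166 stages give [√(352.04/349.03)]^166 = (352.04/349.03)^(166/2).
= 1.00862^83 = 2.040.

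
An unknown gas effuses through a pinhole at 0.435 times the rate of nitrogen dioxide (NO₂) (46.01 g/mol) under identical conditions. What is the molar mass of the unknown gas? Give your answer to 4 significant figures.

Graham's law gives rate_X/rate_NO₂ = √(M_NO₂/M_X).
0.435 = √(46.01/M_X)
M_X = 46.01 / 0.435² = 46.01 / 0.1892 = 243.1 g/mol

243.1 g/mol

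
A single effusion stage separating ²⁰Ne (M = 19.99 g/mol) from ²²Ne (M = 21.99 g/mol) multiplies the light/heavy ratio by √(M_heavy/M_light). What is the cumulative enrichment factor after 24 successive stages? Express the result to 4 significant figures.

3.140

Each stage multiplies the ratio by α = √(21.99/19.99), so after 24 stages the overall factor is α^24 = (21.99/19.99)^(24/2).
= 1.10005^12 = 3.140.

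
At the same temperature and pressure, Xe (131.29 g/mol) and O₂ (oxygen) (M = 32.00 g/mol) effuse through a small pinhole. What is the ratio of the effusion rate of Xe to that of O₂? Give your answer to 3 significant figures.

Graham's law gives rate_Xe/rate_O₂ = √(M_O₂/M_Xe) = √(32.00/131.29) = √0.2437 = 0.494.

0.494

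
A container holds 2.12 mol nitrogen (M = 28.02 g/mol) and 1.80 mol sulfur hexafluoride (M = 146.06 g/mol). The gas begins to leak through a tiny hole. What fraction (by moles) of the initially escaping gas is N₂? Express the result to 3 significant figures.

0.729

Rate_i ∝ x_i/√M_i (Graham's law weighted by mole fraction), so the effusate composition follows n_i/√M_i.
Mole fraction of N₂ in the effusate = (n_N₂/√M_N₂) / (n_N₂/√M_N₂ + n_SF₆/√M_SF₆)
= (2.12/√28.02) / (2.12/√28.02 + 1.80/√146.06) = 0.4005/(0.4005 + 0.1489) = 0.729.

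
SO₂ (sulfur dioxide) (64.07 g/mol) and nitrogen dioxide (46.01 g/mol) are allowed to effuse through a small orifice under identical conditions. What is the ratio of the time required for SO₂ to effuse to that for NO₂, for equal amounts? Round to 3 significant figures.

Using Graham's law: t_SO₂/t_NO₂ = √(M_SO₂/M_NO₂) = √(64.07/46.01) = √1.393 = 1.18.

1.18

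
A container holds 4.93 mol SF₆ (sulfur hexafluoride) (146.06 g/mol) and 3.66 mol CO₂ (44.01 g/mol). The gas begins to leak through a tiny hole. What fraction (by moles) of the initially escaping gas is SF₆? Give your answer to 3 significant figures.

Rate_i ∝ x_i/√M_i (Graham's law weighted by mole fraction), so the effusate composition follows n_i/√M_i.
So x_SF₆ in the escaping gas = (n_SF₆/√M_SF₆) / Σ(n_i/√M_i)
= (4.93/√146.06) / (4.93/√146.06 + 3.66/√44.01) = 0.4079/(0.4079 + 0.5517) = 0.425.

0.425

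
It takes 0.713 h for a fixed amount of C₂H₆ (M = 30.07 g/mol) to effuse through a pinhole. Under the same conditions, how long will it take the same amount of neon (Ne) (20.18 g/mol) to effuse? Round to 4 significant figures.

0.5841 h

Since effusion rate ∝ 1/√M, t_Ne/t_C₂H₆ = √(M_Ne/M_C₂H₆) = √(20.18/30.07) = √0.6711 = 0.8192.
So the time for Ne is 0.713 × 0.8192 = 0.5841 h.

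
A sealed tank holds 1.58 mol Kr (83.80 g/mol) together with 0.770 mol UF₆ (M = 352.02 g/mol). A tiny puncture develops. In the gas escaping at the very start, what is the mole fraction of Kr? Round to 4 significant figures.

The effusion rate of species i is ∝ p_i/√M_i ∝ n_i/√M_i.
x_Kr(eff) = (n_Kr/√M_Kr) / (n_Kr/√M_Kr + n_UF₆/√M_UF₆)
= (1.58/√83.80) / (1.58/√83.80 + 0.770/√352.02) = 0.1726/(0.1726 + 0.04104) = 0.8079.

0.8079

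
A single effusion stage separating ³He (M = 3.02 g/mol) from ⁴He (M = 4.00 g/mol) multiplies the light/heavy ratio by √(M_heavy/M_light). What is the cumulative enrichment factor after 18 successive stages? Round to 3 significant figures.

Overall factor = α^18 with α = √(4.00/3.02), i.e. (4.00/3.02)^(18/2).
= 1.32450^9 = 12.5.

12.5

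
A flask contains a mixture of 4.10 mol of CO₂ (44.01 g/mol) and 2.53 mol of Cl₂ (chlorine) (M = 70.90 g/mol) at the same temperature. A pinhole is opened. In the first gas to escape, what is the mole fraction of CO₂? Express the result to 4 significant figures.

0.6729

Each component's effusion rate ∝ (its partial pressure)·(1/√M) ∝ n_i/√M_i.
x_CO₂(eff) = (n_CO₂/√M_CO₂) / (n_CO₂/√M_CO₂ + n_Cl₂/√M_Cl₂)
= (4.10/√44.01) / (4.10/√44.01 + 2.53/√70.90) = 0.6180/(0.6180 + 0.3005) = 0.6729.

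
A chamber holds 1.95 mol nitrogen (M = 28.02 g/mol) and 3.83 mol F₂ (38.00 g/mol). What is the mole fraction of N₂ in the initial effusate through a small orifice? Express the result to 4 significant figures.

0.3722

The effusion rate of species i is ∝ p_i/√M_i ∝ n_i/√M_i.
x_N₂(eff) = (n_N₂/√M_N₂) / (n_N₂/√M_N₂ + n_F₂/√M_F₂)
= (1.95/√28.02) / (1.95/√28.02 + 3.83/√38.00) = 0.3684/(0.3684 + 0.6213) = 0.3722.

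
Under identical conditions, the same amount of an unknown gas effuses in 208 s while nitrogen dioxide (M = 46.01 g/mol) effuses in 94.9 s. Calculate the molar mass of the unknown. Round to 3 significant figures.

221 g/mol

Since effusion rate ∝ 1/√M, t_X/t_NO₂ = √(M_X/M_NO₂).
208/94.9 = 2.192 = √(M_X/46.01)
M_X = 46.01 × 2.192² = 46.01 × 4.804 = 221 g/mol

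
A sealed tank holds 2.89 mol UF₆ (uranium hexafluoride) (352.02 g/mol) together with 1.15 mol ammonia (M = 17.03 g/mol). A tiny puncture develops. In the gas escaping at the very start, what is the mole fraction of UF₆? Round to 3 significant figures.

0.356

Effusion rate of each component ∝ n_i/√M_i (partial pressure × 1/√M).
So x_UF₆ in the escaping gas = (n_UF₆/√M_UF₆) / Σ(n_i/√M_i)
= (2.89/√352.02) / (2.89/√352.02 + 1.15/√17.03) = 0.1540/(0.1540 + 0.2787) = 0.356.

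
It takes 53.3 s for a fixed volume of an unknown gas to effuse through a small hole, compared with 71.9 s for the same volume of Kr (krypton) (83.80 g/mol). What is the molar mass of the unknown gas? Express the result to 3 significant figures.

46.1 g/mol

Since effusion rate ∝ 1/√M, t_X/t_Kr = √(M_X/M_Kr).
53.3/71.9 = 0.7413 = √(M_X/83.80)
M_X = 83.80 × 0.7413² = 83.80 × 0.5495 = 46.1 g/mol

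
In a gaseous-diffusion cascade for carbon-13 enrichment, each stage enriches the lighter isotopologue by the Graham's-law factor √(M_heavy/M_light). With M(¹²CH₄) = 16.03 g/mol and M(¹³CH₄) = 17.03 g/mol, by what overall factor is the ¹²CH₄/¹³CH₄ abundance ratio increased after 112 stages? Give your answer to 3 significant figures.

29.6

The single-stage factor is √(M_heavy/M_light), so 112 stages give [√(17.03/16.03)]^112 = (17.03/16.03)^(112/2).
= 1.06238^56 = 29.6.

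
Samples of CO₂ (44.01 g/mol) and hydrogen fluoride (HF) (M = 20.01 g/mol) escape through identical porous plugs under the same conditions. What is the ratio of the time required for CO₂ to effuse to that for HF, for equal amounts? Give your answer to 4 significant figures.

Graham's law gives t_CO₂/t_HF = √(M_CO₂/M_HF) = √(44.01/20.01) = √2.199 = 1.483.

1.483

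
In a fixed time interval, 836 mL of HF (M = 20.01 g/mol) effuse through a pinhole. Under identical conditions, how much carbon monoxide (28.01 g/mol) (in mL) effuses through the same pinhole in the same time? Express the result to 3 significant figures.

Since effusion rate ∝ 1/√M, rate_CO/rate_HF = √(M_HF/M_CO) = √(20.01/28.01) = √0.7144 = 0.8452.
So the volume for CO is 836 × 0.8452 = 707 mL.

707 mL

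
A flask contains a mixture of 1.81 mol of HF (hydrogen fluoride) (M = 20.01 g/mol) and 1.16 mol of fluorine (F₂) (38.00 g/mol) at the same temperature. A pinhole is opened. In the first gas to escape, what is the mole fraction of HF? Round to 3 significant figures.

0.683

Effusion rate of each component ∝ n_i/√M_i (partial pressure × 1/√M).
Mole fraction of HF in the effusate = (n_HF/√M_HF) / (n_HF/√M_HF + n_F₂/√M_F₂)
= (1.81/√20.01) / (1.81/√20.01 + 1.16/√38.00) = 0.4046/(0.4046 + 0.1882) = 0.683.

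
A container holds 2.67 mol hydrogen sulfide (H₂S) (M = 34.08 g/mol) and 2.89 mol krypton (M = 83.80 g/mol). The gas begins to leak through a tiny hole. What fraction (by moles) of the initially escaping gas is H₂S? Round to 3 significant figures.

0.592

Each component's effusion rate ∝ (its partial pressure)·(1/√M) ∝ n_i/√M_i.
x_H₂S(eff) = (n_H₂S/√M_H₂S) / (n_H₂S/√M_H₂S + n_Kr/√M_Kr)
= (2.67/√34.08) / (2.67/√34.08 + 2.89/√83.80) = 0.4574/(0.4574 + 0.3157) = 0.592.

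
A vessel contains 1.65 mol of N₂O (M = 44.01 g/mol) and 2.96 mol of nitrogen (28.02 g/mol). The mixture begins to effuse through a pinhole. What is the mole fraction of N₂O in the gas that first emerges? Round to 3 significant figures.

Each component's effusion rate ∝ (its partial pressure)·(1/√M) ∝ n_i/√M_i.
Mole fraction of N₂O in the effusate = (n_N₂O/√M_N₂O) / (n_N₂O/√M_N₂O + n_N₂/√M_N₂)
= (1.65/√44.01) / (1.65/√44.01 + 2.96/√28.02) = 0.2487/(0.2487 + 0.5592) = 0.308.

0.308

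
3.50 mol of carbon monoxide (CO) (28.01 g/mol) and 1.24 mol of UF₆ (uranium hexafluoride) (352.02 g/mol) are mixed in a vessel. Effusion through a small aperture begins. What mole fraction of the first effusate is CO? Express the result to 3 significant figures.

Effusion rate of each component ∝ n_i/√M_i (partial pressure × 1/√M).
x_CO(eff) = (n_CO/√M_CO) / (n_CO/√M_CO + n_UF₆/√M_UF₆)
= (3.50/√28.01) / (3.50/√28.01 + 1.24/√352.02) = 0.6613/(0.6613 + 0.06609) = 0.909.

0.909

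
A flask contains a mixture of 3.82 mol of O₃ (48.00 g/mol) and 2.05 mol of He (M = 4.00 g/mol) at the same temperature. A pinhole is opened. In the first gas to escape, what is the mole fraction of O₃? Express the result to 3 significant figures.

Effusion rate of each component ∝ n_i/√M_i (partial pressure × 1/√M).
Mole fraction of O₃ in the effusate = (n_O₃/√M_O₃) / (n_O₃/√M_O₃ + n_He/√M_He)
= (3.82/√48.00) / (3.82/√48.00 + 2.05/√4.00) = 0.5514/(0.5514 + 1.025) = 0.350.

0.350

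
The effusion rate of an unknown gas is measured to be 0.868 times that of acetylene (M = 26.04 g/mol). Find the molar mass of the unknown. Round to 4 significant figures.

34.56 g/mol

From Graham's law, rate_X/rate_C₂H₂ = √(M_C₂H₂/M_X).
0.868 = √(26.04/M_X)
M_X = 26.04 / 0.868² = 26.04 / 0.7534 = 34.56 g/mol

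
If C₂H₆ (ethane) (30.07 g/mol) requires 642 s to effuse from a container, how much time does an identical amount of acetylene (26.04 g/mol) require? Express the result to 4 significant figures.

Using Graham's law: t_C₂H₂/t_C₂H₆ = √(M_C₂H₂/M_C₂H₆) = √(26.04/30.07) = √0.8660 = 0.9306.
So the time for C₂H₂ is 642 × 0.9306 = 597.4 s.

597.4 s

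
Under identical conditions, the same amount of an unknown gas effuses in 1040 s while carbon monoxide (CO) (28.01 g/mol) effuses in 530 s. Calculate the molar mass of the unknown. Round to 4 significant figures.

By Graham's law, t_X/t_CO = √(M_X/M_CO).
1040/530 = 1.962 = √(M_X/28.01)
M_X = 28.01 × 1.962² = 28.01 × 3.850 = 107.9 g/mol

107.9 g/mol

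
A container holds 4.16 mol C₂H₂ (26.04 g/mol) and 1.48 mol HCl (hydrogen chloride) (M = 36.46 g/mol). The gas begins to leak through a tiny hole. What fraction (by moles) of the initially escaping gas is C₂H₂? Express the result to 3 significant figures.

0.769

Rate_i ∝ x_i/√M_i (Graham's law weighted by mole fraction), so the effusate composition follows n_i/√M_i.
Mole fraction of C₂H₂ in the effusate = (n_C₂H₂/√M_C₂H₂) / (n_C₂H₂/√M_C₂H₂ + n_HCl/√M_HCl)
= (4.16/√26.04) / (4.16/√26.04 + 1.48/√36.46) = 0.8152/(0.8152 + 0.2451) = 0.769.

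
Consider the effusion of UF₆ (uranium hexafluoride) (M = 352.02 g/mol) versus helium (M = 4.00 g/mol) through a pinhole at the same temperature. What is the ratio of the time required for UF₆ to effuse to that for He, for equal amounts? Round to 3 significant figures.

By Graham's law, t_UF₆/t_He = √(M_UF₆/M_He) = √(352.02/4.00) = √88.00 = 9.38.

9.38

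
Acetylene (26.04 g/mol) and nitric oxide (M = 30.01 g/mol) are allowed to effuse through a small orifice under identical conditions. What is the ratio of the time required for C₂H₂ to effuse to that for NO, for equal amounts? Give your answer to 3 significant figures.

By Graham's law, t_C₂H₂/t_NO = √(M_C₂H₂/M_NO) = √(26.04/30.01) = √0.8677 = 0.932.

0.932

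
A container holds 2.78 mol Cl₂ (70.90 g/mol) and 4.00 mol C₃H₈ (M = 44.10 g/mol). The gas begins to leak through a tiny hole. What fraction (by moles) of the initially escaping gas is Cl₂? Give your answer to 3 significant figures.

Each component's effusion rate ∝ (its partial pressure)·(1/√M) ∝ n_i/√M_i.
So x_Cl₂ in the escaping gas = (n_Cl₂/√M_Cl₂) / Σ(n_i/√M_i)
= (2.78/√70.90) / (2.78/√70.90 + 4.00/√44.10) = 0.3302/(0.3302 + 0.6023) = 0.354.

0.354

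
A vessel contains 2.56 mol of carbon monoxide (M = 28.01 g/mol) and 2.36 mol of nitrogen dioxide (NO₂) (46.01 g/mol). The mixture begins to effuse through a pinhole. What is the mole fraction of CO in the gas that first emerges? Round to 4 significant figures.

0.5816

Effusion rate of each component ∝ n_i/√M_i (partial pressure × 1/√M).
x_CO(eff) = (n_CO/√M_CO) / (n_CO/√M_CO + n_NO₂/√M_NO₂)
= (2.56/√28.01) / (2.56/√28.01 + 2.36/√46.01) = 0.4837/(0.4837 + 0.3479) = 0.5816.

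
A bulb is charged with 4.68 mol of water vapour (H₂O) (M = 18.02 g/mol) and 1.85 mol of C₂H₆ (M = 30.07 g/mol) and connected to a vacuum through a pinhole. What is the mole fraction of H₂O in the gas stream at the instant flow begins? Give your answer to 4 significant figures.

Effusion rate of each component ∝ n_i/√M_i (partial pressure × 1/√M).
So x_H₂O in the escaping gas = (n_H₂O/√M_H₂O) / Σ(n_i/√M_i)
= (4.68/√18.02) / (4.68/√18.02 + 1.85/√30.07) = 1.102/(1.102 + 0.3374) = 0.7657.

0.7657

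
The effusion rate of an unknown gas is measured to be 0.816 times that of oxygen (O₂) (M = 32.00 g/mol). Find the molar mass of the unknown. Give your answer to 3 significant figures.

Since effusion rate ∝ 1/√M, rate_X/rate_O₂ = √(M_O₂/M_X).
0.816 = √(32.00/M_X)
M_X = 32.00 / 0.816² = 32.00 / 0.6659 = 48.1 g/mol

48.1 g/mol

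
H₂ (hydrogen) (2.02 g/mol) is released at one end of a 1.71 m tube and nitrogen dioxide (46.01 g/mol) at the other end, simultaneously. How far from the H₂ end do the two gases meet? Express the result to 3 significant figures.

The fronts meet when d_H₂ + d_NO₂ = L with d_H₂/d_NO₂ = √(M_NO₂/M_H₂) (Graham's law). Here √(M_NO₂/M_H₂) = √(46.01/2.02) = 4.773.
With d_H₂ + d_NO₂ = 1.71 m, d_NO₂ = 1.71/(1 + 4.773) = 0.2962 m.
d_H₂ = 1.71 − 0.2962 = 1.41 m.

1.41 m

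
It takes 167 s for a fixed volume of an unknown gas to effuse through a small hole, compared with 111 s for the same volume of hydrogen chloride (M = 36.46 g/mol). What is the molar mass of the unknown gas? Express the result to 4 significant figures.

Using Graham's law: t_X/t_HCl = √(M_X/M_HCl).
167/111 = 1.505 = √(M_X/36.46)
M_X = 36.46 × 1.505² = 36.46 × 2.264 = 82.53 g/mol

82.53 g/mol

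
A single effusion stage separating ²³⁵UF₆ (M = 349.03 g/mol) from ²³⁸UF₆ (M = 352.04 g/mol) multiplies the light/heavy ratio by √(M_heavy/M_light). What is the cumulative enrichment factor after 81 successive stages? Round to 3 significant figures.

1.42

After 81 stages the ratio has grown by (√(352.04/349.03))^81 = (352.04/349.03)^(81/2).
= 1.00862^(81/2) = 1.42.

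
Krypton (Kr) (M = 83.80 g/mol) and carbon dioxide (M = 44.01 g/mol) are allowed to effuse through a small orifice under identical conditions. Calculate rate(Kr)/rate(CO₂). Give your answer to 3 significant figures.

0.725

Since effusion rate ∝ 1/√M, rate_Kr/rate_CO₂ = √(M_CO₂/M_Kr) = √(44.01/83.80) = √0.5252 = 0.725.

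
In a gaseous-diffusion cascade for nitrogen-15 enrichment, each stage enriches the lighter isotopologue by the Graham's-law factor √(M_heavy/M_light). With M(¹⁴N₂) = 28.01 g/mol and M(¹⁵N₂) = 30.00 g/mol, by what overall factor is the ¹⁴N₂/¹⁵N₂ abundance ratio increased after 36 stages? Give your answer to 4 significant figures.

3.440

Each stage multiplies the ratio by α = √(30.00/28.01), so after 36 stages the overall factor is α^36 = (30.00/28.01)^(36/2).
= 1.07105^18 = 3.440.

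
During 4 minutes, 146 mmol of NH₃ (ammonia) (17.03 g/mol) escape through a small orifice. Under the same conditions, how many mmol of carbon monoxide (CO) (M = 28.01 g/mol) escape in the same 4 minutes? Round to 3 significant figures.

Using Graham's law: rate_CO/rate_NH₃ = √(M_NH₃/M_CO) = √(17.03/28.01) = √0.6080 = 0.7797.
So the amount for CO is 146 × 0.7797 = 114 mmol.

114 mmol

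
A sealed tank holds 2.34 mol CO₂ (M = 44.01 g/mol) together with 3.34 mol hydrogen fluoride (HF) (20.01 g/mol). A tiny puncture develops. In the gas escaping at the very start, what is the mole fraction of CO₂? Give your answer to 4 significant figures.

Each component's effusion rate ∝ (its partial pressure)·(1/√M) ∝ n_i/√M_i.
Mole fraction of CO₂ in the effusate = (n_CO₂/√M_CO₂) / (n_CO₂/√M_CO₂ + n_HF/√M_HF)
= (2.34/√44.01) / (2.34/√44.01 + 3.34/√20.01) = 0.3527/(0.3527 + 0.7467) = 0.3208.

0.3208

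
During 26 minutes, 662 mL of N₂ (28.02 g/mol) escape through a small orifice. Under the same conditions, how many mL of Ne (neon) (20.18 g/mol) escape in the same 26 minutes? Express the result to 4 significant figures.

780.1 mL

From Graham's law, rate_Ne/rate_N₂ = √(M_N₂/M_Ne) = √(28.02/20.18) = √1.389 = 1.178.
So the volume for Ne is 662 × 1.178 = 780.1 mL.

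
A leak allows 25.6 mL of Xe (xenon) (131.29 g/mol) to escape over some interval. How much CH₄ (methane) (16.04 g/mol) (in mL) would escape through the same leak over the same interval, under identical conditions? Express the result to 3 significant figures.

From Graham's law, rate_CH₄/rate_Xe = √(M_Xe/M_CH₄) = √(131.29/16.04) = √8.185 = 2.861.
So the volume for CH₄ is 25.6 × 2.861 = 73.2 mL.

73.2 mL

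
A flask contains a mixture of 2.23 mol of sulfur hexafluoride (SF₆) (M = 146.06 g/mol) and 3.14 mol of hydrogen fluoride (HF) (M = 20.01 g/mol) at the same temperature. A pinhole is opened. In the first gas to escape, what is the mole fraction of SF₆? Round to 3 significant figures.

0.208

Rate_i ∝ x_i/√M_i (Graham's law weighted by mole fraction), so the effusate composition follows n_i/√M_i.
Mole fraction of SF₆ in the effusate = (n_SF₆/√M_SF₆) / (n_SF₆/√M_SF₆ + n_HF/√M_HF)
= (2.23/√146.06) / (2.23/√146.06 + 3.14/√20.01) = 0.1845/(0.1845 + 0.7019) = 0.208.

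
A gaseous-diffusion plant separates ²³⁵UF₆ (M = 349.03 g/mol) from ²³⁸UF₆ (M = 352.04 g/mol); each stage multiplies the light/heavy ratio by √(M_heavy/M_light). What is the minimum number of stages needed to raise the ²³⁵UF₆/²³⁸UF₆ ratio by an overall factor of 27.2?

770

Single-stage factor α = √(352.04/349.03), so ln α = ½ ln(1.00862) = 0.004293.
Need α^N ≥ 27.2 ⇒ N ≥ ln(27.2) / ln α = 3.303 / 0.004293 = 769.36.
So at least 770 stages are needed.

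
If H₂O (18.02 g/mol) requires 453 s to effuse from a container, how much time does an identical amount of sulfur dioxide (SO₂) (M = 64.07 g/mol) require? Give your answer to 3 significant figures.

Graham's law gives t_SO₂/t_H₂O = √(M_SO₂/M_H₂O) = √(64.07/18.02) = √3.555 = 1.886.
So the time for SO₂ is 453 × 1.886 = 854 s.

854 s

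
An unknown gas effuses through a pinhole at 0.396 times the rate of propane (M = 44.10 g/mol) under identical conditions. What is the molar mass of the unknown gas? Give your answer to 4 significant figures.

Since effusion rate ∝ 1/√M, rate_X/rate_C₃H₈ = √(M_C₃H₈/M_X).
0.396 = √(44.10/M_X)
M_X = 44.10 / 0.396² = 44.10 / 0.1568 = 281.2 g/mol

281.2 g/mol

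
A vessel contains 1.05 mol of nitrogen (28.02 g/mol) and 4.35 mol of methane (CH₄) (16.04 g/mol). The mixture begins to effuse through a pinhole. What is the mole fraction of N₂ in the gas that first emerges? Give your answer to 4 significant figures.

Rate_i ∝ x_i/√M_i (Graham's law weighted by mole fraction), so the effusate composition follows n_i/√M_i.
x_N₂(eff) = (n_N₂/√M_N₂) / (n_N₂/√M_N₂ + n_CH₄/√M_CH₄)
= (1.05/√28.02) / (1.05/√28.02 + 4.35/√16.04) = 0.1984/(0.1984 + 1.086) = 0.1544.

0.1544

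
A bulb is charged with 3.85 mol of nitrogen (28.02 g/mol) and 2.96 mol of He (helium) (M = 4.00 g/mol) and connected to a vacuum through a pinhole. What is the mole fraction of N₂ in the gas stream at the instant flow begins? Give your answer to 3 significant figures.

Rate_i ∝ x_i/√M_i (Graham's law weighted by mole fraction), so the effusate composition follows n_i/√M_i.
x_N₂(eff) = (n_N₂/√M_N₂) / (n_N₂/√M_N₂ + n_He/√M_He)
= (3.85/√28.02) / (3.85/√28.02 + 2.96/√4.00) = 0.7273/(0.7273 + 1.480) = 0.330.

0.330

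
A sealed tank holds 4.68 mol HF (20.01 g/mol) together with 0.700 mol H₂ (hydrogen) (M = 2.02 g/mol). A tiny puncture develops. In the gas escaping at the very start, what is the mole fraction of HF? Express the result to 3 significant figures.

The effusion rate of species i is ∝ p_i/√M_i ∝ n_i/√M_i.
x_HF(eff) = (n_HF/√M_HF) / (n_HF/√M_HF + n_H₂/√M_H₂)
= (4.68/√20.01) / (4.68/√20.01 + 0.700/√2.02) = 1.046/(1.046 + 0.4925) = 0.680.

0.680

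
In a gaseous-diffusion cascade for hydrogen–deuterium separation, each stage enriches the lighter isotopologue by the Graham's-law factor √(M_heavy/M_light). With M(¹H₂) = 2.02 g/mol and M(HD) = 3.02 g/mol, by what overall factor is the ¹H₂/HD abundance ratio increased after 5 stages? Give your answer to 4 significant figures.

Each stage multiplies the ratio by α = √(3.02/2.02), so after 5 stages the overall factor is α^5 = (3.02/2.02)^(5/2).
= 1.49505^(5/2) = 2.733.

2.733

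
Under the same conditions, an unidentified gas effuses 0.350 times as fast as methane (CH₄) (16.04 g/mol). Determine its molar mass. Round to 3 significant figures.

By Graham's law, rate_X/rate_CH₄ = √(M_CH₄/M_X).
0.350 = √(16.04/M_X)
M_X = 16.04 / 0.350² = 16.04 / 0.1225 = 131 g/mol

131 g/mol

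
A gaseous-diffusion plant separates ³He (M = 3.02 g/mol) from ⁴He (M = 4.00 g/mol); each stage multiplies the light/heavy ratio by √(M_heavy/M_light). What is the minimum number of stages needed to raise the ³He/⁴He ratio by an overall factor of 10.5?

17

Per stage α = (4.00/3.02)^(1/2) = 1.32450^0.5, giving ln α = 0.1405.
Need α^N ≥ 10.5 ⇒ N ≥ ln(10.5) / ln α = 2.351 / 0.1405 = 16.73.
Rounding up, N = 17 stages.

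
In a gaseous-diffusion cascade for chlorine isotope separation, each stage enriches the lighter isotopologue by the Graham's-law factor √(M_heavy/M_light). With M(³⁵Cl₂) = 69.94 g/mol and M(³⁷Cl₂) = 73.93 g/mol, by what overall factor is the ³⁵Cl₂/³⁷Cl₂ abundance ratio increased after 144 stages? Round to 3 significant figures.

54.3

Overall factor = α^144 with α = √(73.93/69.94), i.e. (73.93/69.94)^(144/2).
= 1.05705^72 = 54.3.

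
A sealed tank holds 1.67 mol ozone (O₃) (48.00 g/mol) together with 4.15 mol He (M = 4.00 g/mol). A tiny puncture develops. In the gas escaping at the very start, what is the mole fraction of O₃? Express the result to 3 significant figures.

0.104

Rate_i ∝ x_i/√M_i (Graham's law weighted by mole fraction), so the effusate composition follows n_i/√M_i.
x_O₃(eff) = (n_O₃/√M_O₃) / (n_O₃/√M_O₃ + n_He/√M_He)
= (1.67/√48.00) / (1.67/√48.00 + 4.15/√4.00) = 0.2410/(0.2410 + 2.075) = 0.104.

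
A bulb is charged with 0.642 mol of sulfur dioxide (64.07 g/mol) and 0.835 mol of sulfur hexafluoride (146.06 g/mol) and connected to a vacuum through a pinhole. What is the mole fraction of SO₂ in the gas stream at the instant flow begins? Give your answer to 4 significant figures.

Each component's effusion rate ∝ (its partial pressure)·(1/√M) ∝ n_i/√M_i.
x_SO₂(eff) = (n_SO₂/√M_SO₂) / (n_SO₂/√M_SO₂ + n_SF₆/√M_SF₆)
= (0.642/√64.07) / (0.642/√64.07 + 0.835/√146.06) = 0.08021/(0.08021 + 0.06909) = 0.5372.

0.5372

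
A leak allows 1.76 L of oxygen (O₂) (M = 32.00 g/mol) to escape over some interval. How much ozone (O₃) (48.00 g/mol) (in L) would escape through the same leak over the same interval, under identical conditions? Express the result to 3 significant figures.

1.44 L

Graham's law gives rate_O₃/rate_O₂ = √(M_O₂/M_O₃) = √(32.00/48.00) = √0.6667 = 0.8165.
So the volume for O₃ is 1.76 × 0.8165 = 1.44 L.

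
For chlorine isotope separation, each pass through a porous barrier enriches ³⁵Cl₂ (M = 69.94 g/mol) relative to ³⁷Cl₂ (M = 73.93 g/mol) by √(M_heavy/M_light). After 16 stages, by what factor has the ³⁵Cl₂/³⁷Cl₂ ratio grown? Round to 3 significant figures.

Overall factor = α^16 with α = √(73.93/69.94), i.e. (73.93/69.94)^(16/2).
= 1.05705^8 = 1.56.

1.56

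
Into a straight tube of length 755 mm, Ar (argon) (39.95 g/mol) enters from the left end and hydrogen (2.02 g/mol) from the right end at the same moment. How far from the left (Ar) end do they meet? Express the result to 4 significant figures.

Graham's law gives d_Ar/d_H₂ = rate_Ar/rate_H₂ = √(M_H₂/M_Ar) = √(2.02/39.95) = 0.2249.
With d_Ar + d_H₂ = 755 mm, d_H₂ = 755/(1 + 0.2249) = 616.4 mm.
d_Ar = 755 − 616.4 = 138.6 mm.

138.6 mm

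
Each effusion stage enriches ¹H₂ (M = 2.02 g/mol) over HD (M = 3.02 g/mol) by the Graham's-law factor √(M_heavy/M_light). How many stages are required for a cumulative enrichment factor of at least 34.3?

18

Per stage α = (3.02/2.02)^(1/2) = 1.49505^0.5, giving ln α = 0.2011.
Need α^N ≥ 34.3 ⇒ N ≥ ln(34.3) / ln α = 3.535 / 0.2011 = 17.58.
Rounding up, N = 18 stages.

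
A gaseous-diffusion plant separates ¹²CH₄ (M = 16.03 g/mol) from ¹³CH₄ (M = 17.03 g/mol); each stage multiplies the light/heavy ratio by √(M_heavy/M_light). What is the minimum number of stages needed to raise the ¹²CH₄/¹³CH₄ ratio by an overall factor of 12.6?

Per stage α = (17.03/16.03)^(1/2) = 1.06238^0.5, giving ln α = 0.03026.
Need α^N ≥ 12.6 ⇒ N ≥ ln(12.6) / ln α = 2.534 / 0.03026 = 83.74.
Rounding up, N = 84 stages.

84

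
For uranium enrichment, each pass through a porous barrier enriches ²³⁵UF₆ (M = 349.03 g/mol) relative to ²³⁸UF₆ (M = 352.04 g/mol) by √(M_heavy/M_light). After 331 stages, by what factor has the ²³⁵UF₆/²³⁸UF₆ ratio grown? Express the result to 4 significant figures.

After 331 stages the ratio has grown by (√(352.04/349.03))^331 = (352.04/349.03)^(331/2).
= 1.00862^(331/2) = 4.142.

4.142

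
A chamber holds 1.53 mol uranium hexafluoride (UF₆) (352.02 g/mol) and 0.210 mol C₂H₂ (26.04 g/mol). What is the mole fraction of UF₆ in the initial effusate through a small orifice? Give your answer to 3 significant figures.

Effusion rate of each component ∝ n_i/√M_i (partial pressure × 1/√M).
Mole fraction of UF₆ in the effusate = (n_UF₆/√M_UF₆) / (n_UF₆/√M_UF₆ + n_C₂H₂/√M_C₂H₂)
= (1.53/√352.02) / (1.53/√352.02 + 0.210/√26.04) = 0.08155/(0.08155 + 0.04115) = 0.665.

0.665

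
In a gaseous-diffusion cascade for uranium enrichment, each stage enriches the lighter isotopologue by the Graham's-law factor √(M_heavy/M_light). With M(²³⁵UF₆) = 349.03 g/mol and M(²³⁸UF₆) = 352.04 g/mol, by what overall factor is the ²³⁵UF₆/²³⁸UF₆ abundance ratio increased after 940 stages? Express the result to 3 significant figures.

Overall factor = α^940 with α = √(352.04/349.03), i.e. (352.04/349.03)^(940/2).
= 1.00862^470 = 56.6.

56.6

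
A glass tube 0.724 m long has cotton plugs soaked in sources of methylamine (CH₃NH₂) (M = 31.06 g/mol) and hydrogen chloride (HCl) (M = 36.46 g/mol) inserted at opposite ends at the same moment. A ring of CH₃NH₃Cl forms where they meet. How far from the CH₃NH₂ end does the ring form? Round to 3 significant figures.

0.376 m

Graham's law gives d_CH₃NH₂/d_HCl = rate_CH₃NH₂/rate_HCl = √(M_HCl/M_CH₃NH₂) = √(36.46/31.06) = 1.083.
With d_CH₃NH₂ + d_HCl = 0.724 m, d_HCl = 0.724/(1 + 1.083) = 0.3475 m.
d_CH₃NH₂ = 0.724 − 0.3475 = 0.376 m.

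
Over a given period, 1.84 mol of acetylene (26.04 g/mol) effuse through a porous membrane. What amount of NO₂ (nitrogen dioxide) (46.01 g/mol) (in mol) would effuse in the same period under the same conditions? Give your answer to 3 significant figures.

By Graham's law, rate_NO₂/rate_C₂H₂ = √(M_C₂H₂/M_NO₂) = √(26.04/46.01) = √0.5660 = 0.7523.
So the amount for NO₂ is 1.84 × 0.7523 = 1.38 mol.

1.38 mol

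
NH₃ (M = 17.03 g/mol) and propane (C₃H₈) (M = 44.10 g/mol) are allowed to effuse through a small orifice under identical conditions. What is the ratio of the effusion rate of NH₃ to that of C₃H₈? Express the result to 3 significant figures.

1.61

Since effusion rate ∝ 1/√M, rate_NH₃/rate_C₃H₈ = √(M_C₃H₈/M_NH₃) = √(44.10/17.03) = √2.590 = 1.61.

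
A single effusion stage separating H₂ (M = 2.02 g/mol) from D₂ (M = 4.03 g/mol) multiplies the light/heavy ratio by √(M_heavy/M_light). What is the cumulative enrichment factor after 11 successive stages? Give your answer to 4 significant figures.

Overall factor = α^11 with α = √(4.03/2.02), i.e. (4.03/2.02)^(11/2).
= 1.99505^(11/2) = 44.64.

44.64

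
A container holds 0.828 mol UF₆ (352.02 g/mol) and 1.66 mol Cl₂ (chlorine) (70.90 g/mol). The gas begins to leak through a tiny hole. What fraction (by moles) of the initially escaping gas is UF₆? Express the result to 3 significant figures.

The effusion rate of species i is ∝ p_i/√M_i ∝ n_i/√M_i.
So x_UF₆ in the escaping gas = (n_UF₆/√M_UF₆) / Σ(n_i/√M_i)
= (0.828/√352.02) / (0.828/√352.02 + 1.66/√70.90) = 0.04413/(0.04413 + 0.1971) = 0.183.

0.183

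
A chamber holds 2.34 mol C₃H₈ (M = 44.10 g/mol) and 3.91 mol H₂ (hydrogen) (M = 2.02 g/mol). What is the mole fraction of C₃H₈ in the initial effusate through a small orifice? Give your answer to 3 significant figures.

0.114

Each component's effusion rate ∝ (its partial pressure)·(1/√M) ∝ n_i/√M_i.
x_C₃H₈(eff) = (n_C₃H₈/√M_C₃H₈) / (n_C₃H₈/√M_C₃H₈ + n_H₂/√M_H₂)
= (2.34/√44.10) / (2.34/√44.10 + 3.91/√2.02) = 0.3524/(0.3524 + 2.751) = 0.114.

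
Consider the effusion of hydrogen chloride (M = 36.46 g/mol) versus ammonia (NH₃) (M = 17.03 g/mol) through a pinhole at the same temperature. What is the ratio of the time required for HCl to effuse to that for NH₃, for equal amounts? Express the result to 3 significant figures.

From Graham's law, t_HCl/t_NH₃ = √(M_HCl/M_NH₃) = √(36.46/17.03) = √2.141 = 1.46.

1.46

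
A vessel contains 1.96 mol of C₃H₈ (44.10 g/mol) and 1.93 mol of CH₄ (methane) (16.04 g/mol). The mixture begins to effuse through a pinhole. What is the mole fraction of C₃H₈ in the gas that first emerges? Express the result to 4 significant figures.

Effusion rate of each component ∝ n_i/√M_i (partial pressure × 1/√M).
Mole fraction of C₃H₈ in the effusate = (n_C₃H₈/√M_C₃H₈) / (n_C₃H₈/√M_C₃H₈ + n_CH₄/√M_CH₄)
= (1.96/√44.10) / (1.96/√44.10 + 1.93/√16.04) = 0.2951/(0.2951 + 0.4819) = 0.3798.

0.3798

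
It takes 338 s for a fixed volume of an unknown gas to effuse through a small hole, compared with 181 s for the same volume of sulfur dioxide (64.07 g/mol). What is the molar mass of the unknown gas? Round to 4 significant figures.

Since effusion rate ∝ 1/√M, t_X/t_SO₂ = √(M_X/M_SO₂).
338/181 = 1.867 = √(M_X/64.07)
M_X = 64.07 × 1.867² = 64.07 × 3.487 = 223.4 g/mol

223.4 g/mol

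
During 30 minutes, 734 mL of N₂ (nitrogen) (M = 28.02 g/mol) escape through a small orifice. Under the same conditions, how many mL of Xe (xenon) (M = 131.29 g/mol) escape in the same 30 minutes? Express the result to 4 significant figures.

339.1 mL

Graham's law gives rate_Xe/rate_N₂ = √(M_N₂/M_Xe) = √(28.02/131.29) = √0.2134 = 0.4620.
So the volume for Xe is 734 × 0.4620 = 339.1 mL.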